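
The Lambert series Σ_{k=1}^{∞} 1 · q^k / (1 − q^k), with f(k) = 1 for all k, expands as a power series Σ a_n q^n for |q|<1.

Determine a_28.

a_28 = 6

q^28  k|28↦f(k): 1:1 2:1 4:1 7:1 14:1 28:1  a_28=6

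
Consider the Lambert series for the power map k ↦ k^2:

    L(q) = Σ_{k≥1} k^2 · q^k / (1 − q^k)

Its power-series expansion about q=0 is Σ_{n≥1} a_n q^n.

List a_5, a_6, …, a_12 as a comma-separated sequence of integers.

d|5:{5,1}  Σf=25+1=26
d|6:{1,2,3,6}  Σf=1+4+9+36=50
n=7: 1·7 7·1  f→[1+49]=50
d|8:{1,2,4,8}  Σf=1+4+16+64=85
d|9:{9,3,1}  Σf=81+9+1=91
d|10:{1,2,5,10}  Σf=1+4+25+100=130
d|11:{11,1}  Σf=121+1=122
q^12  k|12↦f(k): 1:1 2:4 3:9 4:16 6:36 12:144  a_12=210

26, 50, 50, 85, 91, 130, 122, 210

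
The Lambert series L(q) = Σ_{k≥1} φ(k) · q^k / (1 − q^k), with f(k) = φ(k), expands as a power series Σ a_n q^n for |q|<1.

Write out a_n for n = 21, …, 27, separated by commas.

[q^21] φ(1)=1,φ(3)=2,φ(7)=6,φ(21)=12 ⇒ 21
d|22:{1,2,11,22}  Σφ=1+1+10+10=22
q^23  k|23↦φ(k): 23:22 1:1  a_23=23
[q^24] φ(1)=1,φ(2)=1,φ(3)=2,φ(4)=2,φ(6)=2,φ(8)=4,φ(12)=4,φ(24)=8 ⇒ 24
d|25:{25,5,1}  Σφ=20+4+1=25
q^26  k|26↦φ(k): 1:1 2:1 13:12 26:12  a_26=26
n=27: 1·27 3·9 9·3 27·1  φ→[1+2+6+18]=27

21, 22, 23, 24, 25, 26, 27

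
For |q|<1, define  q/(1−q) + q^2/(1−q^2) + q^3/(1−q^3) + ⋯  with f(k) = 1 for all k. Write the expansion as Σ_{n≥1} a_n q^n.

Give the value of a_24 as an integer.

a_24 = 8

[q^24] f(24)=1,f(12)=1,f(8)=1,f(6)=1,f(4)=1,f(3)=1,f(2)=1,f(1)=1 ⇒ 8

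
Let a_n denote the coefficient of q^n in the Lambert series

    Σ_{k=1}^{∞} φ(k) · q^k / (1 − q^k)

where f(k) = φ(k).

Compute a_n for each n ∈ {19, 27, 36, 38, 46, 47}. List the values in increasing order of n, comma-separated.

d|19:{19,1}  Σφ=18+1=19
q^27  k|27↦φ(k): 1:1 3:2 9:6 27:18  a_27=27
q^36  k|36↦φ(k): 36:12 18:6 12:4 9:6 6:2 4:2 3:2 2:1 1:1  a_36=36
[q^38] φ(38)=18,φ(19)=18,φ(2)=1,φ(1)=1 ⇒ 38
d|46:{46,23,2,1}  Σφ=22+22+1+1=46
n=47: 47·1 1·47  φ→[46+1]=47

19, 27, 36, 38, 46, 47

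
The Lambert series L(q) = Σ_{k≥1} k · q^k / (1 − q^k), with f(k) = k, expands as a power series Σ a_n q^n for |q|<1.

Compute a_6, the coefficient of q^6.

a_6 = 12

q^6  k|6↦f(k): 1:1 2:2 3:3 6:6  a_6=12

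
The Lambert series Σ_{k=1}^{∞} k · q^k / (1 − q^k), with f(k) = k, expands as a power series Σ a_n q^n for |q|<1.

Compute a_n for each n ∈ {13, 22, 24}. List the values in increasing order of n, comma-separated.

14, 36, 60

n=13: 1·13 13·1  f→[1+13]=14
d|22:{1,2,11,22}  Σf=1+2+11+22=36
[q^24] f(24)=24,f(12)=12,f(8)=8,f(6)=6,f(4)=4,f(3)=3,f(2)=2,f(1)=1 ⇒ 60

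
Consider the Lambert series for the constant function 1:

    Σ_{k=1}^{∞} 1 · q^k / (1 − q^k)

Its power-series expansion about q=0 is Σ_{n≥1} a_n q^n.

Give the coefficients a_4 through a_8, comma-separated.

3, 2, 4, 2, 4

d|4:{1,2,4}  Σf=1+1+1=3
d|5:{1,5}  Σf=1+1=2
[q^6] f(6)=1,f(3)=1,f(2)=1,f(1)=1 ⇒ 4
[q^7] f(1)=1,f(7)=1 ⇒ 2
n=8: 8·1 4·2 2·4 1·8  f→[1+1+1+1]=4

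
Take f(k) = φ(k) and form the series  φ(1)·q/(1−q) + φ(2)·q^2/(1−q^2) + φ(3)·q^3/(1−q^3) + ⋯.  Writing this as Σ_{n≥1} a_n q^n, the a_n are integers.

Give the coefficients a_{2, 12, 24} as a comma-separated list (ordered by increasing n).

[q^2] φ(2)=1,φ(1)=1 ⇒ 2
n=12: 1·12 2·6 3·4 4·3 6·2 12·1  φ→[1+1+2+2+2+4]=12
n=24: 1·24 2·12 3·8 4·6 6·4 8·3 12·2 24·1  φ→[1+1+2+2+2+4+4+8]=24

2, 12, 24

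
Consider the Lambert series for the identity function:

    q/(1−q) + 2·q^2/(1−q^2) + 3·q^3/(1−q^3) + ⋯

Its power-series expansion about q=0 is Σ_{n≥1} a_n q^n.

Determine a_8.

a_8 = 15

n=8: 8·1 4·2 2·4 1·8  f→[8+4+2+1]=15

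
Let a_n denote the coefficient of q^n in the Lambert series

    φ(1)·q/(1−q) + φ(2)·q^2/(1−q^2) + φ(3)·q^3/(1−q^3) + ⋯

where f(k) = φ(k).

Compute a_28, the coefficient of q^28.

d|28:{1,2,4,7,14,28}  Σφ=1+1+2+6+6+12=28

a_28 = 28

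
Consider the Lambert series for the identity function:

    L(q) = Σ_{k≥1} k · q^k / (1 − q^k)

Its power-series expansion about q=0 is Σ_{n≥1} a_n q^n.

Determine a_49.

a_49 = 57

q^49  k|49↦f(k): 1:1 7:7 49:49  a_49=57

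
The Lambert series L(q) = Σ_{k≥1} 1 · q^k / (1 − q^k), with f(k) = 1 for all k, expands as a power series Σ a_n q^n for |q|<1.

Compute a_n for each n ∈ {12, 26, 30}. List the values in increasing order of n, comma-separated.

n=12: 12·1 6·2 4·3 3·4 2·6 1·12  f→[1+1+1+1+1+1]=6
[q^26] f(26)=1,f(13)=1,f(2)=1,f(1)=1 ⇒ 4
d|30:{30,15,10,6,5,3,2,1}  Σf=1+1+1+1+1+1+1+1=8

6, 4, 8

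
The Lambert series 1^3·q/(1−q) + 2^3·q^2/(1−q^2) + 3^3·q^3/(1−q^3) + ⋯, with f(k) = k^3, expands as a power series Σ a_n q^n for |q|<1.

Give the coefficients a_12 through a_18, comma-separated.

2044, 2198, 3096, 3528, 4681, 4914, 6813

n=12: 12·1 6·2 4·3 3·4 2·6 1·12  f→[1728+216+64+27+8+1]=2044
d|13:{13,1}  Σf=2197+1=2198
n=14: 1·14 2·7 7·2 14·1  f→[1+8+343+2744]=3096
[q^15] f(1)=1,f(3)=27,f(5)=125,f(15)=3375 ⇒ 3528
[q^16] f(16)=4096,f(8)=512,f(4)=64,f(2)=8,f(1)=1 ⇒ 4681
q^17  k|17↦f(k): 1:1 17:4913  a_17=4914
[q^18] f(1)=1,f(2)=8,f(3)=27,f(6)=216,f(9)=729,f(18)=5832 ⇒ 6813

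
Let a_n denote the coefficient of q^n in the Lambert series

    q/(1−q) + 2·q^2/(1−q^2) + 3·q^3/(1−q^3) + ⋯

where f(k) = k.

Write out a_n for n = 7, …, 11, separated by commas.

8, 15, 13, 18, 12

n=7: 7·1 1·7  f→[7+1]=8
[q^8] f(1)=1,f(2)=2,f(4)=4,f(8)=8 ⇒ 15
n=9: 9·1 3·3 1·9  f→[9+3+1]=13
d|10:{1,2,5,10}  Σf=1+2+5+10=18
d|11:{1,11}  Σf=1+11=12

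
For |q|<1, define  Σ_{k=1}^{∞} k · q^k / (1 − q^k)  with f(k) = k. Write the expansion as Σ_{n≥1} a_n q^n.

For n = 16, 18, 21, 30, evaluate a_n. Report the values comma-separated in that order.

31, 39, 32, 72

q^16  k|16↦f(k): 1:1 2:2 4:4 8:8 16:16  a_16=31
[q^18] f(1)=1,f(2)=2,f(3)=3,f(6)=6,f(9)=9,f(18)=18 ⇒ 39
q^21  k|21↦f(k): 1:1 3:3 7:7 21:21  a_21=32
n=30: 30·1 15·2 10·3 6·5 5·6 3·10 2·15 1·30  f→[30+15+10+6+5+3+2+1]=72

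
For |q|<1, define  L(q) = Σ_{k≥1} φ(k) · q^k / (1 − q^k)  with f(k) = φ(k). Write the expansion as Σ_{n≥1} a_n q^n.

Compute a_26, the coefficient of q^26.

[q^26] φ(26)=12,φ(13)=12,φ(2)=1,φ(1)=1 ⇒ 26

a_26 = 26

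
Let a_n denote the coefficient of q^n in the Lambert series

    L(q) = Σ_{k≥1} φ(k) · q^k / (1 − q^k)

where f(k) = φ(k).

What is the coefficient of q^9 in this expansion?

[q^9] φ(1)=1,φ(3)=2,φ(9)=6 ⇒ 9

a_9 = 9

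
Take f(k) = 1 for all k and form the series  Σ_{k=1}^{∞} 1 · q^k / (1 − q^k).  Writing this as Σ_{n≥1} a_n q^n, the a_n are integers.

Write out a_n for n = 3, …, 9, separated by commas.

n=3: 1·3 3·1  f→[1+1]=2
[q^4] f(1)=1,f(2)=1,f(4)=1 ⇒ 3
n=5: 1·5 5·1  f→[1+1]=2
q^6  k|6↦f(k): 1:1 2:1 3:1 6:1  a_6=4
d|7:{7,1}  Σf=1+1=2
d|8:{8,4,2,1}  Σf=1+1+1+1=4
d|9:{1,3,9}  Σf=1+1+1=3

2, 3, 2, 4, 2, 4, 3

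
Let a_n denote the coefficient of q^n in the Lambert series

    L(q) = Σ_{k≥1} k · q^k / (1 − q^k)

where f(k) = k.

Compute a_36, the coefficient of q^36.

[q^36] f(1)=1,f(2)=2,f(3)=3,f(4)=4,f(6)=6,f(9)=9,f(12)=12,f(18)=18,f(36)=36 ⇒ 91

a_36 = 91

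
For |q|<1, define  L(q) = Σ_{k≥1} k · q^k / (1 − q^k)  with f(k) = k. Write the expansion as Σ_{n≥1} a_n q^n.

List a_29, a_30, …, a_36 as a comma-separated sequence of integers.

n=29: 1·29 29·1  f→[1+29]=30
d|30:{30,15,10,6,5,3,2,1}  Σf=30+15+10+6+5+3+2+1=72
d|31:{1,31}  Σf=1+31=32
d|32:{1,2,4,8,16,32}  Σf=1+2+4+8+16+32=63
q^33  k|33↦f(k): 1:1 3:3 11:11 33:33  a_33=48
d|34:{34,17,2,1}  Σf=34+17+2+1=54
q^35  k|35↦f(k): 1:1 5:5 7:7 35:35  a_35=48
n=36: 1·36 2·18 3·12 4·9 6·6 9·4 12·3 18·2 36·1  f→[1+2+3+4+6+9+12+18+36]=91

30, 72, 32, 63, 48, 54, 48, 91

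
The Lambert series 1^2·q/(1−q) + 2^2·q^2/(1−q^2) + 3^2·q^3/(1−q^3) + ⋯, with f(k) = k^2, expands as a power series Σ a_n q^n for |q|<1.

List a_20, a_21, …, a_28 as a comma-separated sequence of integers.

[q^20] f(20)=400,f(10)=100,f(5)=25,f(4)=16,f(2)=4,f(1)=1 ⇒ 546
q^21  k|21↦f(k): 1:1 3:9 7:49 21:441  a_21=500
[q^22] f(1)=1,f(2)=4,f(11)=121,f(22)=484 ⇒ 610
[q^23] f(23)=529,f(1)=1 ⇒ 530
[q^24] f(1)=1,f(2)=4,f(3)=9,f(4)=16,f(6)=36,f(8)=64,f(12)=144,f(24)=576 ⇒ 850
[q^25] f(25)=625,f(5)=25,f(1)=1 ⇒ 651
n=26: 1·26 2·13 13·2 26·1  f→[1+4+169+676]=850
[q^27] f(27)=729,f(9)=81,f(3)=9,f(1)=1 ⇒ 820
q^28  k|28↦f(k): 1:1 2:4 4:16 7:49 14:196 28:784  a_28=1050

546, 500, 610, 530, 850, 651, 850, 820, 1050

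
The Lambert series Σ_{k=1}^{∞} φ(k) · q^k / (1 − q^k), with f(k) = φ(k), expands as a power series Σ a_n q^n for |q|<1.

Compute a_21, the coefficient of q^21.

n=21: 21·1 7·3 3·7 1·21  φ→[12+6+2+1]=21

a_21 = 21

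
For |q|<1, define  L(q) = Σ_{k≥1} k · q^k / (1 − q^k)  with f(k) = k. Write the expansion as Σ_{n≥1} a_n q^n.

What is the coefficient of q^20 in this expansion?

d|20:{20,10,5,4,2,1}  Σf=20+10+5+4+2+1=42

a_20 = 42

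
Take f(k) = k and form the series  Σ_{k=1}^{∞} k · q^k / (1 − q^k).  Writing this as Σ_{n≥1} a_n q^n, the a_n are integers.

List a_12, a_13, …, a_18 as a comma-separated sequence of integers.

28, 14, 24, 24, 31, 18, 39

d|12:{1,2,3,4,6,12}  Σf=1+2+3+4+6+12=28
n=13: 1·13 13·1  f→[1+13]=14
[q^14] f(14)=14,f(7)=7,f(2)=2,f(1)=1 ⇒ 24
n=15: 15·1 5·3 3·5 1·15  f→[15+5+3+1]=24
d|16:{1,2,4,8,16}  Σf=1+2+4+8+16=31
[q^17] f(1)=1,f(17)=17 ⇒ 18
d|18:{1,2,3,6,9,18}  Σf=1+2+3+6+9+18=39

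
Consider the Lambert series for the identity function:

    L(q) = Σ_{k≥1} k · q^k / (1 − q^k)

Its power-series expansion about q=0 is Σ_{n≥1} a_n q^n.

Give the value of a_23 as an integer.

d|23:{1,23}  Σf=1+23=24

a_23 = 24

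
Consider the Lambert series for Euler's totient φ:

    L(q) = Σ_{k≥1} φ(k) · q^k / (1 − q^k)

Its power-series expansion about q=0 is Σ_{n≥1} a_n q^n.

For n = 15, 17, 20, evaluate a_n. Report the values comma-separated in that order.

[q^15] φ(1)=1,φ(3)=2,φ(5)=4,φ(15)=8 ⇒ 15
[q^17] φ(1)=1,φ(17)=16 ⇒ 17
n=20: 1·20 2·10 4·5 5·4 10·2 20·1  φ→[1+1+2+4+4+8]=20

15, 17, 20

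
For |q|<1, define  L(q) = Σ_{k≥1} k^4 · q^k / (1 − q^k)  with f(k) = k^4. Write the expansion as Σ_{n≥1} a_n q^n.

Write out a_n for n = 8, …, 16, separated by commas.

q^8  k|8↦f(k): 8:4096 4:256 2:16 1:1  a_8=4369
n=9: 9·1 3·3 1·9  f→[6561+81+1]=6643
d|10:{10,5,2,1}  Σf=10000+625+16+1=10642
[q^11] f(1)=1,f(11)=14641 ⇒ 14642
q^12  k|12↦f(k): 12:20736 6:1296 4:256 3:81 2:16 1:1  a_12=22386
n=13: 13·1 1·13  f→[28561+1]=28562
n=14: 1·14 2·7 7·2 14·1  f→[1+16+2401+38416]=40834
q^15  k|15↦f(k): 15:50625 5:625 3:81 1:1  a_15=51332
[q^16] f(1)=1,f(2)=16,f(4)=256,f(8)=4096,f(16)=65536 ⇒ 69905

4369, 6643, 10642, 14642, 22386, 28562, 40834, 51332, 69905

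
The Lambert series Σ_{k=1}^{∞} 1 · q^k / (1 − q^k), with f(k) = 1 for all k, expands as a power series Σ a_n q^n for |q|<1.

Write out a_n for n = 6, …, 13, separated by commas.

q^6  k|6↦f(k): 6:1 3:1 2:1 1:1  a_6=4
d|7:{7,1}  Σf=1+1=2
[q^8] f(1)=1,f(2)=1,f(4)=1,f(8)=1 ⇒ 4
n=9: 9·1 3·3 1·9  f→[1+1+1]=3
n=10: 10·1 5·2 2·5 1·10  f→[1+1+1+1]=4
q^11  k|11↦f(k): 11:1 1:1  a_11=2
[q^12] f(12)=1,f(6)=1,f(4)=1,f(3)=1,f(2)=1,f(1)=1 ⇒ 6
d|13:{1,13}  Σf=1+1=2

4, 2, 4, 3, 4, 2, 6, 2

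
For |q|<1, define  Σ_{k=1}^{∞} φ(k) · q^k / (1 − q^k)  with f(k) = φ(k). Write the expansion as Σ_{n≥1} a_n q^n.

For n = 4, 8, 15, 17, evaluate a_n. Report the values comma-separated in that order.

d|4:{4,2,1}  Σφ=2+1+1=4
n=8: 8·1 4·2 2·4 1·8  φ→[4+2+1+1]=8
n=15: 15·1 5·3 3·5 1·15  φ→[8+4+2+1]=15
n=17: 17·1 1·17  φ→[16+1]=17

4, 8, 15, 17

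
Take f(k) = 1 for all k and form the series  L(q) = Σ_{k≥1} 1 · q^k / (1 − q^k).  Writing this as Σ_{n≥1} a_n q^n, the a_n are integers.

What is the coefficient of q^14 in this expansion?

n=14: 1·14 2·7 7·2 14·1  f→[1+1+1+1]=4

a_14 = 4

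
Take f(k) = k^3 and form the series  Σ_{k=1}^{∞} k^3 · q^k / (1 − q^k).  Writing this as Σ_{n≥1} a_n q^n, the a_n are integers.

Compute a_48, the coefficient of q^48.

a_48 = 131068

[q^48] f(48)=110592,f(24)=13824,f(16)=4096,f(12)=1728,f(8)=512,f(6)=216,f(4)=64,f(3)=27,f(2)=8,f(1)=1 ⇒ 131068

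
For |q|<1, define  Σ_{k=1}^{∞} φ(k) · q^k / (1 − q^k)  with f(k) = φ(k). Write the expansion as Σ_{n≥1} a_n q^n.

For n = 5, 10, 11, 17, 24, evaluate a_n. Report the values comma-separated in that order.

d|5:{1,5}  Σφ=1+4=5
q^10  k|10↦φ(k): 10:4 5:4 2:1 1:1  a_10=10
[q^11] φ(11)=10,φ(1)=1 ⇒ 11
d|17:{1,17}  Σφ=1+16=17
[q^24] φ(24)=8,φ(12)=4,φ(8)=4,φ(6)=2,φ(4)=2,φ(3)=2,φ(2)=1,φ(1)=1 ⇒ 24

5, 10, 11, 17, 24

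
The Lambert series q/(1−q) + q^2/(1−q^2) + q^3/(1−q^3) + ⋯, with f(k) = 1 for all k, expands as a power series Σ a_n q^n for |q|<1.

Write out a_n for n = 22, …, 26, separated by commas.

d|22:{1,2,11,22}  Σf=1+1+1+1=4
d|23:{23,1}  Σf=1+1=2
d|24:{1,2,3,4,6,8,12,24}  Σf=1+1+1+1+1+1+1+1=8
d|25:{25,5,1}  Σf=1+1+1=3
q^26  k|26↦f(k): 26:1 13:1 2:1 1:1  a_26=4

4, 2, 8, 3, 4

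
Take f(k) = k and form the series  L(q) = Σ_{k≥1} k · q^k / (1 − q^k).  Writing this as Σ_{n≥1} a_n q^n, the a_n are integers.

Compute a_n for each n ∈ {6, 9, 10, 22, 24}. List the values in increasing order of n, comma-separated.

12, 13, 18, 36, 60

[q^6] f(6)=6,f(3)=3,f(2)=2,f(1)=1 ⇒ 12
n=9: 9·1 3·3 1·9  f→[9+3+1]=13
d|10:{1,2,5,10}  Σf=1+2+5+10=18
[q^22] f(22)=22,f(11)=11,f(2)=2,f(1)=1 ⇒ 36
q^24  k|24↦f(k): 24:24 12:12 8:8 6:6 4:4 3:3 2:2 1:1  a_24=60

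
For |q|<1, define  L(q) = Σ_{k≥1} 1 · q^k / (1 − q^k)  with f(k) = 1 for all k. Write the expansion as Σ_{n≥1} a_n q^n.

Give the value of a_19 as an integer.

a_19 = 2

d|19:{19,1}  Σf=1+1=2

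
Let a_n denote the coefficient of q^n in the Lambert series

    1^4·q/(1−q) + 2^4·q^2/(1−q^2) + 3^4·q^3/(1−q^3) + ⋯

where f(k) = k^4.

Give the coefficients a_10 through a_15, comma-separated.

10642, 14642, 22386, 28562, 40834, 51332

q^10  k|10↦f(k): 10:10000 5:625 2:16 1:1  a_10=10642
n=11: 1·11 11·1  f→[1+14641]=14642
d|12:{12,6,4,3,2,1}  Σf=20736+1296+256+81+16+1=22386
q^13  k|13↦f(k): 13:28561 1:1  a_13=28562
[q^14] f(1)=1,f(2)=16,f(7)=2401,f(14)=38416 ⇒ 40834
n=15: 1·15 3·5 5·3 15·1  f→[1+81+625+50625]=51332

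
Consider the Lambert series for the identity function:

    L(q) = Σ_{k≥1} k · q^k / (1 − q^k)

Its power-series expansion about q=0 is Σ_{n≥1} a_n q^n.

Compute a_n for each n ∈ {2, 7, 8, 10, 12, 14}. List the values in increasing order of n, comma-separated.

3, 8, 15, 18, 28, 24

n=2: 2·1 1·2  f→[2+1]=3
q^7  k|7↦f(k): 1:1 7:7  a_7=8
q^8  k|8↦f(k): 8:8 4:4 2:2 1:1  a_8=15
n=10: 1·10 2·5 5·2 10·1  f→[1+2+5+10]=18
[q^12] f(1)=1,f(2)=2,f(3)=3,f(4)=4,f(6)=6,f(12)=12 ⇒ 28
[q^14] f(1)=1,f(2)=2,f(7)=7,f(14)=14 ⇒ 24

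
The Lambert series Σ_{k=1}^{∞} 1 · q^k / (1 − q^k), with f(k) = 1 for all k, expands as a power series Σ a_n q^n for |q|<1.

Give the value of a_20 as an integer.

a_20 = 6

[q^20] f(20)=1,f(10)=1,f(5)=1,f(4)=1,f(2)=1,f(1)=1 ⇒ 6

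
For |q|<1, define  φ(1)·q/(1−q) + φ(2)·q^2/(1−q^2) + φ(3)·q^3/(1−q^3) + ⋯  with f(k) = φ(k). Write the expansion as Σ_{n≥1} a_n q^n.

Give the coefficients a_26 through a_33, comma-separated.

[q^26] φ(26)=12,φ(13)=12,φ(2)=1,φ(1)=1 ⇒ 26
n=27: 1·27 3·9 9·3 27·1  φ→[1+2+6+18]=27
n=28: 1·28 2·14 4·7 7·4 14·2 28·1  φ→[1+1+2+6+6+12]=28
n=29: 1·29 29·1  φ→[1+28]=29
d|30:{1,2,3,5,6,10,15,30}  Σφ=1+1+2+4+2+4+8+8=30
d|31:{31,1}  Σφ=30+1=31
[q^32] φ(1)=1,φ(2)=1,φ(4)=2,φ(8)=4,φ(16)=8,φ(32)=16 ⇒ 32
[q^33] φ(1)=1,φ(3)=2,φ(11)=10,φ(33)=20 ⇒ 33

26, 27, 28, 29, 30, 31, 32, 33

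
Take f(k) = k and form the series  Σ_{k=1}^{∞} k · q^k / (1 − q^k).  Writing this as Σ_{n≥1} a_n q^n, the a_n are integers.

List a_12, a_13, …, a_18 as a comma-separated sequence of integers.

d|12:{12,6,4,3,2,1}  Σf=12+6+4+3+2+1=28
d|13:{13,1}  Σf=13+1=14
q^14  k|14↦f(k): 1:1 2:2 7:7 14:14  a_14=24
q^15  k|15↦f(k): 15:15 5:5 3:3 1:1  a_15=24
[q^16] f(16)=16,f(8)=8,f(4)=4,f(2)=2,f(1)=1 ⇒ 31
n=17: 17·1 1·17  f→[17+1]=18
d|18:{1,2,3,6,9,18}  Σf=1+2+3+6+9+18=39

28, 14, 24, 24, 31, 18, 39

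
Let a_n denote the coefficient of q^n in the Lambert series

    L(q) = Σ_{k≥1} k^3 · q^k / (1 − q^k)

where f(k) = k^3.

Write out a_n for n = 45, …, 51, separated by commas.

95382, 109512, 103824, 131068, 117993, 141759, 137592

d|45:{1,3,5,9,15,45}  Σf=1+27+125+729+3375+91125=95382
q^46  k|46↦f(k): 46:97336 23:12167 2:8 1:1  a_46=109512
[q^47] f(47)=103823,f(1)=1 ⇒ 103824
[q^48] f(1)=1,f(2)=8,f(3)=27,f(4)=64,f(6)=216,f(8)=512,f(12)=1728,f(16)=4096,f(24)=13824,f(48)=110592 ⇒ 131068
n=49: 1·49 7·7 49·1  f→[1+343+117649]=117993
[q^50] f(1)=1,f(2)=8,f(5)=125,f(10)=1000,f(25)=15625,f(50)=125000 ⇒ 141759
d|51:{51,17,3,1}  Σf=132651+4913+27+1=137592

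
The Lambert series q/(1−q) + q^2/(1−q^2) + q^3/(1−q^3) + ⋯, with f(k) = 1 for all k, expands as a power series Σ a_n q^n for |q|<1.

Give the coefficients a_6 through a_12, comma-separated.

d|6:{6,3,2,1}  Σf=1+1+1+1=4
n=7: 7·1 1·7  f→[1+1]=2
d|8:{1,2,4,8}  Σf=1+1+1+1=4
n=9: 9·1 3·3 1·9  f→[1+1+1]=3
q^10  k|10↦f(k): 1:1 2:1 5:1 10:1  a_10=4
n=11: 11·1 1·11  f→[1+1]=2
q^12  k|12↦f(k): 1:1 2:1 3:1 4:1 6:1 12:1  a_12=6

4, 2, 4, 3, 4, 2, 6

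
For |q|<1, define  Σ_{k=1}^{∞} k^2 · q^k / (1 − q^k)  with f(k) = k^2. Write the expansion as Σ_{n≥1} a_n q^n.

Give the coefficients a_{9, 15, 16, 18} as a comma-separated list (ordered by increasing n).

d|9:{1,3,9}  Σf=1+9+81=91
d|15:{15,5,3,1}  Σf=225+25+9+1=260
[q^16] f(16)=256,f(8)=64,f(4)=16,f(2)=4,f(1)=1 ⇒ 341
d|18:{18,9,6,3,2,1}  Σf=324+81+36+9+4+1=455

91, 260, 341, 455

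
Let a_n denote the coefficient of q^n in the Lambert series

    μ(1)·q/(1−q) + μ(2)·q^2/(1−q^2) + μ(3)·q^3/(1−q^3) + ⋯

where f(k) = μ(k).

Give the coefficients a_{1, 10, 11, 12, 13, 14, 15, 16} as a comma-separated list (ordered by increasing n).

1, 0, 0, 0, 0, 0, 0, 0

n=1: 1·1  μ→[1]=1
[q^10] μ(10)=1,μ(5)=-1,μ(2)=-1,μ(1)=1 ⇒ 0
[q^11] μ(11)=-1,μ(1)=1 ⇒ 0
d|12:{1,2,3,4,6,12}  Σμ=1+(-1)+(-1)+0+1+0=0
q^13  k|13↦μ(k): 1:1 13:-1  a_13=0
[q^14] μ(14)=1,μ(7)=-1,μ(2)=-1,μ(1)=1 ⇒ 0
[q^15] μ(15)=1,μ(5)=-1,μ(3)=-1,μ(1)=1 ⇒ 0
q^16  k|16↦μ(k): 1:1 2:-1 4:0 8:0 16:0  a_16=0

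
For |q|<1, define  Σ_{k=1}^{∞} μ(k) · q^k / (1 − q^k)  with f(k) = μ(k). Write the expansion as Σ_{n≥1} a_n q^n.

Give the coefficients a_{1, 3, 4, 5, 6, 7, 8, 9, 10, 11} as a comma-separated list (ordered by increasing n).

1, 0, 0, 0, 0, 0, 0, 0, 0, 0

n=1: 1·1  μ→[1]=1
[q^3] μ(3)=-1,μ(1)=1 ⇒ 0
q^4  k|4↦μ(k): 1:1 2:-1 4:0  a_4=0
d|5:{5,1}  Σμ=(-1)+1=0
d|6:{1,2,3,6}  Σμ=1+(-1)+(-1)+1=0
q^7  k|7↦μ(k): 7:-1 1:1  a_7=0
q^8  k|8↦μ(k): 1:1 2:-1 4:0 8:0  a_8=0
d|9:{1,3,9}  Σμ=1+(-1)+0=0
q^10  k|10↦μ(k): 1:1 2:-1 5:-1 10:1  a_10=0
q^11  k|11↦μ(k): 1:1 11:-1  a_11=0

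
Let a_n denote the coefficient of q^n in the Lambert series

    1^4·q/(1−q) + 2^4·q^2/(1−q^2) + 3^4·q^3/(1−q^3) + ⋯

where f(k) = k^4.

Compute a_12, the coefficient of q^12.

a_12 = 22386

n=12: 12·1 6·2 4·3 3·4 2·6 1·12  f→[20736+1296+256+81+16+1]=22386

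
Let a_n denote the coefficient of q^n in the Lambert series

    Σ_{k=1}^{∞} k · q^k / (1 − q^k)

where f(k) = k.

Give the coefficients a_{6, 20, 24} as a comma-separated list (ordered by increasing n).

12, 42, 60

d|6:{1,2,3,6}  Σf=1+2+3+6=12
[q^20] f(1)=1,f(2)=2,f(4)=4,f(5)=5,f(10)=10,f(20)=20 ⇒ 42
d|24:{24,12,8,6,4,3,2,1}  Σf=24+12+8+6+4+3+2+1=60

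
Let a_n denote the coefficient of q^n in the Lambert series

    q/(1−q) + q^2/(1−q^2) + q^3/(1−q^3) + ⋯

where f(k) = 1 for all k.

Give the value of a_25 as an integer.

[q^25] f(1)=1,f(5)=1,f(25)=1 ⇒ 3

a_25 = 3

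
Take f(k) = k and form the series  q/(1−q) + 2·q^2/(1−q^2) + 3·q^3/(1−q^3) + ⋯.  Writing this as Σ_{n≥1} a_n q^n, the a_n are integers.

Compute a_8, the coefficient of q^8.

a_8 = 15

d|8:{8,4,2,1}  Σf=8+4+2+1=15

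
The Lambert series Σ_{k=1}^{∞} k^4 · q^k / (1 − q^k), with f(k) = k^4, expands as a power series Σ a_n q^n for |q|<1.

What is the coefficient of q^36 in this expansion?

a_36 = 1813539

[q^36] f(36)=1679616,f(18)=104976,f(12)=20736,f(9)=6561,f(6)=1296,f(4)=256,f(3)=81,f(2)=16,f(1)=1 ⇒ 1813539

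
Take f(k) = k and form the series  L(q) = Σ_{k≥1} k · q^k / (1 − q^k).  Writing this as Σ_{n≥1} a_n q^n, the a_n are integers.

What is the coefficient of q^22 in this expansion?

a_22 = 36

q^22  k|22↦f(k): 1:1 2:2 11:11 22:22  a_22=36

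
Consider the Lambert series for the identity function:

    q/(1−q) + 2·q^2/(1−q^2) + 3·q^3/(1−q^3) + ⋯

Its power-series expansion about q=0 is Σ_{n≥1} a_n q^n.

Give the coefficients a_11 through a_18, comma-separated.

q^11  k|11↦f(k): 1:1 11:11  a_11=12
d|12:{12,6,4,3,2,1}  Σf=12+6+4+3+2+1=28
n=13: 1·13 13·1  f→[1+13]=14
d|14:{1,2,7,14}  Σf=1+2+7+14=24
[q^15] f(15)=15,f(5)=5,f(3)=3,f(1)=1 ⇒ 24
[q^16] f(16)=16,f(8)=8,f(4)=4,f(2)=2,f(1)=1 ⇒ 31
[q^17] f(17)=17,f(1)=1 ⇒ 18
[q^18] f(1)=1,f(2)=2,f(3)=3,f(6)=6,f(9)=9,f(18)=18 ⇒ 39

12, 28, 14, 24, 24, 31, 18, 39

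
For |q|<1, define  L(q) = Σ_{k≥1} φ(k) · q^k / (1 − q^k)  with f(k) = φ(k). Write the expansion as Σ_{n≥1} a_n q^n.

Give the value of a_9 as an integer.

[q^9] φ(9)=6,φ(3)=2,φ(1)=1 ⇒ 9

a_9 = 9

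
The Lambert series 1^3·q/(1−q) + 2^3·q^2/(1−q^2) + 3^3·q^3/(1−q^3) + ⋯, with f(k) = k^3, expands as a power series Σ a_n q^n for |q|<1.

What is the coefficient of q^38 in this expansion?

n=38: 1·38 2·19 19·2 38·1  f→[1+8+6859+54872]=61740

a_38 = 61740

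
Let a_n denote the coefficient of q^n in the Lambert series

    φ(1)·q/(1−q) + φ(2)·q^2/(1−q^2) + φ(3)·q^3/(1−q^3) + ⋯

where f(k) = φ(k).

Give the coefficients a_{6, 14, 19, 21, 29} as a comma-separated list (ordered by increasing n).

q^6  k|6↦φ(k): 6:2 3:2 2:1 1:1  a_6=6
n=14: 14·1 7·2 2·7 1·14  φ→[6+6+1+1]=14
d|19:{19,1}  Σφ=18+1=19
d|21:{21,7,3,1}  Σφ=12+6+2+1=21
n=29: 29·1 1·29  φ→[28+1]=29

6, 14, 19, 21, 29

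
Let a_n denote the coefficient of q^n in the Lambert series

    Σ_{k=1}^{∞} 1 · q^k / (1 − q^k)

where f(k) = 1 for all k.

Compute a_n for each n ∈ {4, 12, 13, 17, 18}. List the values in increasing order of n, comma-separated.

3, 6, 2, 2, 6

d|4:{4,2,1}  Σf=1+1+1=3
n=12: 1·12 2·6 3·4 4·3 6·2 12·1  f→[1+1+1+1+1+1]=6
[q^13] f(1)=1,f(13)=1 ⇒ 2
[q^17] f(1)=1,f(17)=1 ⇒ 2
q^18  k|18↦f(k): 18:1 9:1 6:1 3:1 2:1 1:1  a_18=6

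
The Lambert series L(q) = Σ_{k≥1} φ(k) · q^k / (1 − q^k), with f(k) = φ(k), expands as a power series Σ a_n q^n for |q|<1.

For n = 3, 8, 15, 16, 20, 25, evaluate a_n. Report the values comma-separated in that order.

[q^3] φ(3)=2,φ(1)=1 ⇒ 3
n=8: 1·8 2·4 4·2 8·1  φ→[1+1+2+4]=8
d|15:{15,5,3,1}  Σφ=8+4+2+1=15
[q^16] φ(1)=1,φ(2)=1,φ(4)=2,φ(8)=4,φ(16)=8 ⇒ 16
n=20: 1·20 2·10 4·5 5·4 10·2 20·1  φ→[1+1+2+4+4+8]=20
d|25:{1,5,25}  Σφ=1+4+20=25

3, 8, 15, 16, 20, 25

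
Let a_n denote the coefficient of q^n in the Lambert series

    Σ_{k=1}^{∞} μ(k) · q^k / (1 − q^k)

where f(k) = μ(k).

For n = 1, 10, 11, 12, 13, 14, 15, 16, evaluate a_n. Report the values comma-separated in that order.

q^1  k|1↦μ(k): 1:1  a_1=1
d|10:{10,5,2,1}  Σμ=1+(-1)+(-1)+1=0
n=11: 11·1 1·11  μ→[(-1)+1]=0
q^12  k|12↦μ(k): 1:1 2:-1 3:-1 4:0 6:1 12:0  a_12=0
q^13  k|13↦μ(k): 13:-1 1:1  a_13=0
[q^14] μ(1)=1,μ(2)=-1,μ(7)=-1,μ(14)=1 ⇒ 0
n=15: 1·15 3·5 5·3 15·1  μ→[1+(-1)+(-1)+1]=0
n=16: 1·16 2·8 4·4 8·2 16·1  μ→[1+(-1)+0+0+0]=0

1, 0, 0, 0, 0, 0, 0, 0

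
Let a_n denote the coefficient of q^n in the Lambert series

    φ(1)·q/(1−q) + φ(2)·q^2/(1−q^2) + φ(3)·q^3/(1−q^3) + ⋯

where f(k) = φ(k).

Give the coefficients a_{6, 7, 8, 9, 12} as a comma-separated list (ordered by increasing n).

d|6:{6,3,2,1}  Σφ=2+2+1+1=6
q^7  k|7↦φ(k): 7:6 1:1  a_7=7
q^8  k|8↦φ(k): 1:1 2:1 4:2 8:4  a_8=8
d|9:{1,3,9}  Σφ=1+2+6=9
n=12: 12·1 6·2 4·3 3·4 2·6 1·12  φ→[4+2+2+2+1+1]=12

6, 7, 8, 9, 12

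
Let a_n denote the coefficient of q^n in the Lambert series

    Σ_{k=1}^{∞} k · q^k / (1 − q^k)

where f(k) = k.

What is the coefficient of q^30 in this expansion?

a_30 = 72

d|30:{30,15,10,6,5,3,2,1}  Σf=30+15+10+6+5+3+2+1=72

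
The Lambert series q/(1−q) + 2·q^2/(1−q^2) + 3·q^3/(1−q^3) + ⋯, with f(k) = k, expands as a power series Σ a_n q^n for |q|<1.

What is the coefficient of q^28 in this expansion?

d|28:{1,2,4,7,14,28}  Σf=1+2+4+7+14+28=56

a_28 = 56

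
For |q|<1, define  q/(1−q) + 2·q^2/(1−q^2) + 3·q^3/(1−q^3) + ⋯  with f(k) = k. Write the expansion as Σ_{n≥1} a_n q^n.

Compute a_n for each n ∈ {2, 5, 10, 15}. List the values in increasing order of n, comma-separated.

[q^2] f(1)=1,f(2)=2 ⇒ 3
n=5: 1·5 5·1  f→[1+5]=6
d|10:{10,5,2,1}  Σf=10+5+2+1=18
d|15:{1,3,5,15}  Σf=1+3+5+15=24

3, 6, 18, 24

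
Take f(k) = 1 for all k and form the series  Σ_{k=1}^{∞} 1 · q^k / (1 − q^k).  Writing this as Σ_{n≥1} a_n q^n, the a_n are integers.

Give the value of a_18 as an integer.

a_18 = 6

n=18: 18·1 9·2 6·3 3·6 2·9 1·18  f→[1+1+1+1+1+1]=6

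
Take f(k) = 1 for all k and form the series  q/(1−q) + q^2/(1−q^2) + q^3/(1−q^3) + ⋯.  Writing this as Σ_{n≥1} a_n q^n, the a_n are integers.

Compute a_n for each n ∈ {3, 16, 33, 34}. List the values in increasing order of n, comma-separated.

2, 5, 4, 4

[q^3] f(1)=1,f(3)=1 ⇒ 2
d|16:{1,2,4,8,16}  Σf=1+1+1+1+1=5
[q^33] f(1)=1,f(3)=1,f(11)=1,f(33)=1 ⇒ 4
q^34  k|34↦f(k): 34:1 17:1 2:1 1:1  a_34=4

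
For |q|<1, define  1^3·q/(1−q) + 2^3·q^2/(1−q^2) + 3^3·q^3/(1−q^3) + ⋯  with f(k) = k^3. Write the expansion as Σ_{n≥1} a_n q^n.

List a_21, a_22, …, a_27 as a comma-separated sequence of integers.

n=21: 1·21 3·7 7·3 21·1  f→[1+27+343+9261]=9632
[q^22] f(1)=1,f(2)=8,f(11)=1331,f(22)=10648 ⇒ 11988
[q^23] f(23)=12167,f(1)=1 ⇒ 12168
d|24:{1,2,3,4,6,8,12,24}  Σf=1+8+27+64+216+512+1728+13824=16380
n=25: 1·25 5·5 25·1  f→[1+125+15625]=15751
q^26  k|26↦f(k): 1:1 2:8 13:2197 26:17576  a_26=19782
d|27:{1,3,9,27}  Σf=1+27+729+19683=20440

9632, 11988, 12168, 16380, 15751, 19782, 20440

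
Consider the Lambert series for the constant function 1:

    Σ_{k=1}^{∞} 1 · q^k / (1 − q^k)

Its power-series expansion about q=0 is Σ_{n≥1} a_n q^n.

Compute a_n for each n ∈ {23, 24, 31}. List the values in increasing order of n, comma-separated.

2, 8, 2

q^23  k|23↦f(k): 23:1 1:1  a_23=2
[q^24] f(1)=1,f(2)=1,f(3)=1,f(4)=1,f(6)=1,f(8)=1,f(12)=1,f(24)=1 ⇒ 8
[q^31] f(31)=1,f(1)=1 ⇒ 2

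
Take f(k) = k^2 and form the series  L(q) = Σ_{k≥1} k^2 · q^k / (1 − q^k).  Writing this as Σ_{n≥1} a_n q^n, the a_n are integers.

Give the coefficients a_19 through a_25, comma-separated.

362, 546, 500, 610, 530, 850, 651

[q^19] f(19)=361,f(1)=1 ⇒ 362
[q^20] f(1)=1,f(2)=4,f(4)=16,f(5)=25,f(10)=100,f(20)=400 ⇒ 546
q^21  k|21↦f(k): 1:1 3:9 7:49 21:441  a_21=500
n=22: 22·1 11·2 2·11 1·22  f→[484+121+4+1]=610
[q^23] f(1)=1,f(23)=529 ⇒ 530
n=24: 1·24 2·12 3·8 4·6 6·4 8·3 12·2 24·1  f→[1+4+9+16+36+64+144+576]=850
d|25:{1,5,25}  Σf=1+25+625=651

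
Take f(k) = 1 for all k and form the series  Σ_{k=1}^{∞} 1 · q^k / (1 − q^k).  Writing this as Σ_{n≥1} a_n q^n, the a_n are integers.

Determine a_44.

q^44  k|44↦f(k): 1:1 2:1 4:1 11:1 22:1 44:1  a_44=6

a_44 = 6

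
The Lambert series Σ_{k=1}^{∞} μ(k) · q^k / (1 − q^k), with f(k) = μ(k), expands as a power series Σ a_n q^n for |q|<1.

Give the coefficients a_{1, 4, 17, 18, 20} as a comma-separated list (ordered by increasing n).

1, 0, 0, 0, 0

q^1  k|1↦μ(k): 1:1  a_1=1
n=4: 4·1 2·2 1·4  μ→[0+(-1)+1]=0
[q^17] μ(17)=-1,μ(1)=1 ⇒ 0
q^18  k|18↦μ(k): 18:0 9:0 6:1 3:-1 2:-1 1:1  a_18=0
d|20:{1,2,4,5,10,20}  Σμ=1+(-1)+0+(-1)+1+0=0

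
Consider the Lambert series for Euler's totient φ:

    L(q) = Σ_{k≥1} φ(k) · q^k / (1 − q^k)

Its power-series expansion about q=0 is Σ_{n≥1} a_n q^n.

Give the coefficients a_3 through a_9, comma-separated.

d|3:{1,3}  Σφ=1+2=3
n=4: 1·4 2·2 4·1  φ→[1+1+2]=4
d|5:{1,5}  Σφ=1+4=5
q^6  k|6↦φ(k): 6:2 3:2 2:1 1:1  a_6=6
d|7:{7,1}  Σφ=6+1=7
q^8  k|8↦φ(k): 8:4 4:2 2:1 1:1  a_8=8
q^9  k|9↦φ(k): 1:1 3:2 9:6  a_9=9

3, 4, 5, 6, 7, 8, 9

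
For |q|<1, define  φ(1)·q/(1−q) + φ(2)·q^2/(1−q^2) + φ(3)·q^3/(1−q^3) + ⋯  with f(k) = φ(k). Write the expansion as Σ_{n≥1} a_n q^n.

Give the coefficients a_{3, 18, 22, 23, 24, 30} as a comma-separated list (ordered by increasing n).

d|3:{3,1}  Σφ=2+1=3
d|18:{1,2,3,6,9,18}  Σφ=1+1+2+2+6+6=18
d|22:{22,11,2,1}  Σφ=10+10+1+1=22
n=23: 23·1 1·23  φ→[22+1]=23
n=24: 24·1 12·2 8·3 6·4 4·6 3·8 2·12 1·24  φ→[8+4+4+2+2+2+1+1]=24
n=30: 1·30 2·15 3·10 5·6 6·5 10·3 15·2 30·1  φ→[1+1+2+4+2+4+8+8]=30

3, 18, 22, 23, 24, 30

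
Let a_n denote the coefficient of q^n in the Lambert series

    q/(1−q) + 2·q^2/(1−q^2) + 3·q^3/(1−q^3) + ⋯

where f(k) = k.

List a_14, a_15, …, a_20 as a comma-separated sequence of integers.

24, 24, 31, 18, 39, 20, 42

q^14  k|14↦f(k): 14:14 7:7 2:2 1:1  a_14=24
[q^15] f(1)=1,f(3)=3,f(5)=5,f(15)=15 ⇒ 24
[q^16] f(16)=16,f(8)=8,f(4)=4,f(2)=2,f(1)=1 ⇒ 31
n=17: 1·17 17·1  f→[1+17]=18
[q^18] f(18)=18,f(9)=9,f(6)=6,f(3)=3,f(2)=2,f(1)=1 ⇒ 39
n=19: 19·1 1·19  f→[19+1]=20
n=20: 1·20 2·10 4·5 5·4 10·2 20·1  f→[1+2+4+5+10+20]=42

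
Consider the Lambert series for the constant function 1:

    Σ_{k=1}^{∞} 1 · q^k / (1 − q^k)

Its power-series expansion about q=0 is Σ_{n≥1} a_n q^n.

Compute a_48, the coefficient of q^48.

q^48  k|48↦f(k): 1:1 2:1 3:1 4:1 6:1 8:1 12:1 16:1 24:1 48:1  a_48=10

a_48 = 10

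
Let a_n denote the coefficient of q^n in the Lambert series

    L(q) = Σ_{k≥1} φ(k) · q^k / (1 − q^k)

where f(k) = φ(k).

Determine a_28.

d|28:{28,14,7,4,2,1}  Σφ=12+6+6+2+1+1=28

a_28 = 28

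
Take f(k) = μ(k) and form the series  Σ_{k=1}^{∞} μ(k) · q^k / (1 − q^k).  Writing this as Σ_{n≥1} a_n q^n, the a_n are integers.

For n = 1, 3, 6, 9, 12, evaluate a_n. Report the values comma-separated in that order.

1, 0, 0, 0, 0

n=1: 1·1  μ→[1]=1
d|3:{1,3}  Σμ=1+(-1)=0
[q^6] μ(6)=1,μ(3)=-1,μ(2)=-1,μ(1)=1 ⇒ 0
q^9  k|9↦μ(k): 9:0 3:-1 1:1  a_9=0
[q^12] μ(1)=1,μ(2)=-1,μ(3)=-1,μ(4)=0,μ(6)=1,μ(12)=0 ⇒ 0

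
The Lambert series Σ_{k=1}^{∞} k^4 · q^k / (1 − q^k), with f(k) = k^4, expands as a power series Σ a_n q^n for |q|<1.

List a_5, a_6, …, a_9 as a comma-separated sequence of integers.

n=5: 1·5 5·1  f→[1+625]=626
[q^6] f(1)=1,f(2)=16,f(3)=81,f(6)=1296 ⇒ 1394
q^7  k|7↦f(k): 7:2401 1:1  a_7=2402
[q^8] f(1)=1,f(2)=16,f(4)=256,f(8)=4096 ⇒ 4369
n=9: 1·9 3·3 9·1  f→[1+81+6561]=6643

626, 1394, 2402, 4369, 6643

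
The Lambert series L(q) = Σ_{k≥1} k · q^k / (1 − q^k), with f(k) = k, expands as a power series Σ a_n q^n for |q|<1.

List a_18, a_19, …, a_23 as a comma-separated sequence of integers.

39, 20, 42, 32, 36, 24

q^18  k|18↦f(k): 1:1 2:2 3:3 6:6 9:9 18:18  a_18=39
q^19  k|19↦f(k): 19:19 1:1  a_19=20
[q^20] f(1)=1,f(2)=2,f(4)=4,f(5)=5,f(10)=10,f(20)=20 ⇒ 42
q^21  k|21↦f(k): 1:1 3:3 7:7 21:21  a_21=32
d|22:{1,2,11,22}  Σf=1+2+11+22=36
q^23  k|23↦f(k): 23:23 1:1  a_23=24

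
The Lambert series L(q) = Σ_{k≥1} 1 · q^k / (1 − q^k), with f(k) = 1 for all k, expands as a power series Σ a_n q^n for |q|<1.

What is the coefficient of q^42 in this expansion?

a_42 = 8

[q^42] f(42)=1,f(21)=1,f(14)=1,f(7)=1,f(6)=1,f(3)=1,f(2)=1,f(1)=1 ⇒ 8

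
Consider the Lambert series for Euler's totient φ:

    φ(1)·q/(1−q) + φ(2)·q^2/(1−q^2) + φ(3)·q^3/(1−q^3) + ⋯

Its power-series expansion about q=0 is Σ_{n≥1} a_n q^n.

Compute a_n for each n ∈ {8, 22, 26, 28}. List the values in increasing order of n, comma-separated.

n=8: 1·8 2·4 4·2 8·1  φ→[1+1+2+4]=8
q^22  k|22↦φ(k): 22:10 11:10 2:1 1:1  a_22=22
d|26:{26,13,2,1}  Σφ=12+12+1+1=26
d|28:{28,14,7,4,2,1}  Σφ=12+6+6+2+1+1=28

8, 22, 26, 28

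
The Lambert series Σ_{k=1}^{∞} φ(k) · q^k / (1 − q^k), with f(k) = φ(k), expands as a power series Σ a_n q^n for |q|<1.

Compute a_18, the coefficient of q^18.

q^18  k|18↦φ(k): 18:6 9:6 6:2 3:2 2:1 1:1  a_18=18

a_18 = 18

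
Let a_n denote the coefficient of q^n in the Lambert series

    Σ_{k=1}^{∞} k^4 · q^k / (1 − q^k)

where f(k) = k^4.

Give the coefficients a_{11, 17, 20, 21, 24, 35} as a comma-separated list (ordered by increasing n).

14642, 83522, 170898, 196964, 358258, 1503652

[q^11] f(1)=1,f(11)=14641 ⇒ 14642
n=17: 17·1 1·17  f→[83521+1]=83522
n=20: 1·20 2·10 4·5 5·4 10·2 20·1  f→[1+16+256+625+10000+160000]=170898
q^21  k|21↦f(k): 21:194481 7:2401 3:81 1:1  a_21=196964
d|24:{24,12,8,6,4,3,2,1}  Σf=331776+20736+4096+1296+256+81+16+1=358258
q^35  k|35↦f(k): 1:1 5:625 7:2401 35:1500625  a_35=1503652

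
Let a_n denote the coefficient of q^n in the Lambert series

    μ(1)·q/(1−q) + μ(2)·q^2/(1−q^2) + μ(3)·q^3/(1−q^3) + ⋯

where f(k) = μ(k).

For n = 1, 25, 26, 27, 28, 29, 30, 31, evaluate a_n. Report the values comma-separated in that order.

d|1:{1}  Σμ=1=1
[q^25] μ(25)=0,μ(5)=-1,μ(1)=1 ⇒ 0
[q^26] μ(26)=1,μ(13)=-1,μ(2)=-1,μ(1)=1 ⇒ 0
d|27:{1,3,9,27}  Σμ=1+(-1)+0+0=0
q^28  k|28↦μ(k): 1:1 2:-1 4:0 7:-1 14:1 28:0  a_28=0
[q^29] μ(1)=1,μ(29)=-1 ⇒ 0
[q^30] μ(1)=1,μ(2)=-1,μ(3)=-1,μ(5)=-1,μ(6)=1,μ(10)=1,μ(15)=1,μ(30)=-1 ⇒ 0
n=31: 31·1 1·31  μ→[(-1)+1]=0

1, 0, 0, 0, 0, 0, 0, 0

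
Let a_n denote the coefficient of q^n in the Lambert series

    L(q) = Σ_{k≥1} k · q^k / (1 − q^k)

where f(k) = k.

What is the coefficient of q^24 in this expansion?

a_24 = 60

q^24  k|24↦f(k): 1:1 2:2 3:3 4:4 6:6 8:8 12:12 24:24  a_24=60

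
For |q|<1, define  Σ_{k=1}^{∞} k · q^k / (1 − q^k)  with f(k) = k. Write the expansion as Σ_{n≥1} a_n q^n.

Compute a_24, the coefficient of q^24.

n=24: 1·24 2·12 3·8 4·6 6·4 8·3 12·2 24·1  f→[1+2+3+4+6+8+12+24]=60

a_24 = 60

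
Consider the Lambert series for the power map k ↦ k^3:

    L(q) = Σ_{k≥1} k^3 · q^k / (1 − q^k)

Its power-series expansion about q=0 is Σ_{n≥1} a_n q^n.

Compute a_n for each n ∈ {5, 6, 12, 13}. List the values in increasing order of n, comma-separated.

q^5  k|5↦f(k): 1:1 5:125  a_5=126
q^6  k|6↦f(k): 1:1 2:8 3:27 6:216  a_6=252
q^12  k|12↦f(k): 12:1728 6:216 4:64 3:27 2:8 1:1  a_12=2044
n=13: 13·1 1·13  f→[2197+1]=2198

126, 252, 2044, 2198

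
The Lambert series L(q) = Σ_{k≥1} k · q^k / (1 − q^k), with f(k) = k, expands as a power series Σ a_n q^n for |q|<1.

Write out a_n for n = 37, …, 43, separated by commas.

[q^37] f(37)=37,f(1)=1 ⇒ 38
[q^38] f(38)=38,f(19)=19,f(2)=2,f(1)=1 ⇒ 60
d|39:{1,3,13,39}  Σf=1+3+13+39=56
q^40  k|40↦f(k): 1:1 2:2 4:4 5:5 8:8 10:10 20:20 40:40  a_40=90
[q^41] f(41)=41,f(1)=1 ⇒ 42
n=42: 1·42 2·21 3·14 6·7 7·6 14·3 21·2 42·1  f→[1+2+3+6+7+14+21+42]=96
[q^43] f(1)=1,f(43)=43 ⇒ 44

38, 60, 56, 90, 42, 96, 44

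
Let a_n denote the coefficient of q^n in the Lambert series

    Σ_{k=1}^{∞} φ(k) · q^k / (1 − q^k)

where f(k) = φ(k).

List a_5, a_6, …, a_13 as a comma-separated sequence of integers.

n=5: 1·5 5·1  φ→[1+4]=5
[q^6] φ(1)=1,φ(2)=1,φ(3)=2,φ(6)=2 ⇒ 6
[q^7] φ(1)=1,φ(7)=6 ⇒ 7
q^8  k|8↦φ(k): 1:1 2:1 4:2 8:4  a_8=8
[q^9] φ(9)=6,φ(3)=2,φ(1)=1 ⇒ 9
d|10:{10,5,2,1}  Σφ=4+4+1+1=10
q^11  k|11↦φ(k): 1:1 11:10  a_11=11
q^12  k|12↦φ(k): 1:1 2:1 3:2 4:2 6:2 12:4  a_12=12
n=13: 13·1 1·13  φ→[12+1]=13

5, 6, 7, 8, 9, 10, 11, 12, 13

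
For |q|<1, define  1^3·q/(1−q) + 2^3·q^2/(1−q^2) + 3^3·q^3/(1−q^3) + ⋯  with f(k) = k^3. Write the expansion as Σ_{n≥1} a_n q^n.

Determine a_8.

q^8  k|8↦f(k): 1:1 2:8 4:64 8:512  a_8=585

a_8 = 585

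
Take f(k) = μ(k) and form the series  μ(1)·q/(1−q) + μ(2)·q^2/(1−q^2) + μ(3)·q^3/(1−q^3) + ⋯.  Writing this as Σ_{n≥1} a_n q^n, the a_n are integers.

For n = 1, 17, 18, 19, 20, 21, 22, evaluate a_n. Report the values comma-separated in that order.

q^1  k|1↦μ(k): 1:1  a_1=1
n=17: 1·17 17·1  μ→[1+(-1)]=0
q^18  k|18↦μ(k): 1:1 2:-1 3:-1 6:1 9:0 18:0  a_18=0
[q^19] μ(1)=1,μ(19)=-1 ⇒ 0
q^20  k|20↦μ(k): 1:1 2:-1 4:0 5:-1 10:1 20:0  a_20=0
d|21:{21,7,3,1}  Σμ=1+(-1)+(-1)+1=0
d|22:{22,11,2,1}  Σμ=1+(-1)+(-1)+1=0

1, 0, 0, 0, 0, 0, 0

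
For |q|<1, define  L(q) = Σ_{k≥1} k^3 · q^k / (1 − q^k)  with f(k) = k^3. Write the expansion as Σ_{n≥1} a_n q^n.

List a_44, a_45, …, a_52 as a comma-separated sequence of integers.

q^44  k|44↦f(k): 44:85184 22:10648 11:1331 4:64 2:8 1:1  a_44=97236
n=45: 45·1 15·3 9·5 5·9 3·15 1·45  f→[91125+3375+729+125+27+1]=95382
q^46  k|46↦f(k): 46:97336 23:12167 2:8 1:1  a_46=109512
n=47: 47·1 1·47  f→[103823+1]=103824
d|48:{48,24,16,12,8,6,4,3,2,1}  Σf=110592+13824+4096+1728+512+216+64+27+8+1=131068
n=49: 1·49 7·7 49·1  f→[1+343+117649]=117993
d|50:{1,2,5,10,25,50}  Σf=1+8+125+1000+15625+125000=141759
q^51  k|51↦f(k): 1:1 3:27 17:4913 51:132651  a_51=137592
d|52:{1,2,4,13,26,52}  Σf=1+8+64+2197+17576+140608=160454

97236, 95382, 109512, 103824, 131068, 117993, 141759, 137592, 160454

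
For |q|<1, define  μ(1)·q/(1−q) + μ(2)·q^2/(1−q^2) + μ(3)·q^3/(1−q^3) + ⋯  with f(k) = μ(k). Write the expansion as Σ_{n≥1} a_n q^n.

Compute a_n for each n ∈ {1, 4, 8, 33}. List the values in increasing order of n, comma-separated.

1, 0, 0, 0

n=1: 1·1  μ→[1]=1
[q^4] μ(4)=0,μ(2)=-1,μ(1)=1 ⇒ 0
[q^8] μ(1)=1,μ(2)=-1,μ(4)=0,μ(8)=0 ⇒ 0
q^33  k|33↦μ(k): 1:1 3:-1 11:-1 33:1  a_33=0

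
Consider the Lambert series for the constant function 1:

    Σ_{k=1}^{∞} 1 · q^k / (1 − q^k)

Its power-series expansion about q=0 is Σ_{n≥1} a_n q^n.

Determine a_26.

q^26  k|26↦f(k): 1:1 2:1 13:1 26:1  a_26=4

a_26 = 4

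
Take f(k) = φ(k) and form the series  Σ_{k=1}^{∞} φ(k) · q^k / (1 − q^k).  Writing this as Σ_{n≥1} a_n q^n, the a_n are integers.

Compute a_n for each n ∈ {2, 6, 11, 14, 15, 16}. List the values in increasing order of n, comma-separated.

[q^2] φ(1)=1,φ(2)=1 ⇒ 2
n=6: 6·1 3·2 2·3 1·6  φ→[2+2+1+1]=6
d|11:{11,1}  Σφ=10+1=11
d|14:{14,7,2,1}  Σφ=6+6+1+1=14
q^15  k|15↦φ(k): 15:8 5:4 3:2 1:1  a_15=15
n=16: 1·16 2·8 4·4 8·2 16·1  φ→[1+1+2+4+8]=16

2, 6, 11, 14, 15, 16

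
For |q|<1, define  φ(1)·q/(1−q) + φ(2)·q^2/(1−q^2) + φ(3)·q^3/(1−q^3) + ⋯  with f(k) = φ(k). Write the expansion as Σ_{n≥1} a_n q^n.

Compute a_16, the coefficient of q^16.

n=16: 1·16 2·8 4·4 8·2 16·1  φ→[1+1+2+4+8]=16

a_16 = 16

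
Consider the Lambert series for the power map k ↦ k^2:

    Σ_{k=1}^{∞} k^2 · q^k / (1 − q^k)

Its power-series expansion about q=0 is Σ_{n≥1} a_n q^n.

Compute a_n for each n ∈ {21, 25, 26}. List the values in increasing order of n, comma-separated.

n=21: 1·21 3·7 7·3 21·1  f→[1+9+49+441]=500
[q^25] f(1)=1,f(5)=25,f(25)=625 ⇒ 651
d|26:{1,2,13,26}  Σf=1+4+169+676=850

500, 651, 850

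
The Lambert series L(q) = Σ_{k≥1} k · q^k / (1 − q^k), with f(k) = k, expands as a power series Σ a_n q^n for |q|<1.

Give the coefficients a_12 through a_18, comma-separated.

q^12  k|12↦f(k): 12:12 6:6 4:4 3:3 2:2 1:1  a_12=28
[q^13] f(13)=13,f(1)=1 ⇒ 14
d|14:{14,7,2,1}  Σf=14+7+2+1=24
n=15: 1·15 3·5 5·3 15·1  f→[1+3+5+15]=24
n=16: 16·1 8·2 4·4 2·8 1·16  f→[16+8+4+2+1]=31
n=17: 1·17 17·1  f→[1+17]=18
d|18:{1,2,3,6,9,18}  Σf=1+2+3+6+9+18=39

28, 14, 24, 24, 31, 18, 39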